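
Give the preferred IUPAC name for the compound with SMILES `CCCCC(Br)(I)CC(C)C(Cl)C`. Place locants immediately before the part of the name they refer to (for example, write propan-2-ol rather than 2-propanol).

The parent chain contains 9 carbons (nonane).
Number the chain so that the substituent locant set {2,3,5,5} is lower than {5,5,7,8} at the first point of difference.
This places a bromo group at C-5; a chloro group at C-2; an iodo group at C-5; a methyl group at C-3.
Substituent prefixes are cited in alphabetical order (multiplying prefixes like di-/tri- are ignored for ordering).
Assembling the pieces gives 5-bromo-2-chloro-5-iodo-3-methylnonane.

5-bromo-2-chloro-5-iodo-3-methylnonane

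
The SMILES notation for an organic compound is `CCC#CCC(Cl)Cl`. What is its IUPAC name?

1,1-dichlorohex-3-yne

Counting along the main chain through the multiple bond gives 6 carbons: the parent is hexane.
There is one C≡C triple bond, indicated by the ending -yne.
Number the chain so that the substituent locant set {1,1} is lower than {6,6} at the first point of difference.
With this numbering: the triple bond between C-3 and C-4; two chloro groups at C-1.
Assembling the pieces gives 1,1-dichlorohex-3-yne.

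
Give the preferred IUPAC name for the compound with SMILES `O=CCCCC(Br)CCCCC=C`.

The longest chain bearing the –CHO group and the multiple bond is 11 carbons long (undecane).
The highest-priority functional group is an aldehyde (terminal –CHO), so the name ends in -al.
There is one C=C double bond, indicated by the ending -ene.
Number the chain so that the aldehyde carbon is C-1 by definition.
With this numbering: the double bond between C-10 and C-11; a bromo group at C-5.
Putting it together: 5-bromoundec-10-enal.

5-bromoundec-10-enal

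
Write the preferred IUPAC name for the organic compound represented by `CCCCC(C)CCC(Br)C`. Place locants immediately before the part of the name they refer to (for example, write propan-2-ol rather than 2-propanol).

2-bromo-5-methylnonane

The parent chain contains 9 carbons (nonane).
The numbering direction is chosen so that the substituent locant set {2,5} is lower than {5,8} at the first point of difference.
With this numbering: a bromo group at C-2; a methyl group at C-5.
The substituents are ordered alphabetically, ignoring any di-/tri- multipliers.
Putting it together: 2-bromo-5-methylnonane.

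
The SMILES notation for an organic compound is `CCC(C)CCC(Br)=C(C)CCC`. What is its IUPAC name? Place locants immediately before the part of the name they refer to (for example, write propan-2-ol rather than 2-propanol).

Counting along the main chain through the multiple bond gives 10 carbons: the parent is decane.
A C=C double bond in the chain gives the infix -ene-.
Number the chain so that numbering from this end puts the double bond at C-4 rather than C-6.
That gives the double bond between C-4 and C-5; a bromo group at C-5; methyl groups at C-4 and C-8.
Prefixes are listed alphabetically: bromo, methyl.
Putting it together: 5-bromo-4,8-dimethyldec-4-ene.

5-bromo-4,8-dimethyldec-4-ene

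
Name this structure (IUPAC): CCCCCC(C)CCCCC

6-methylundecane

The parent chain contains 11 carbons (undecane).
Both numbering directions give the same locant set; either may be used.
That gives a methyl group at C-6.
Putting it together: 6-methylundecane.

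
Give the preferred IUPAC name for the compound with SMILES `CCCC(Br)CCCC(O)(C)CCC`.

8-bromo-4-methylundecan-4-ol

The longest carbon chain that includes the –OH group has 11 carbons, so the parent hydride is undecane.
The highest-priority functional group is an alcohol (–OH), so the name ends in -ol.
Choose the numbering such that numbering from this end puts the hydroxyl group at C-4 rather than C-8.
This places the hydroxyl at C-4; a bromo group at C-8; a methyl group at C-4.
Prefixes are listed alphabetically: bromo, methyl.
Assembling the pieces gives 8-bromo-4-methylundecan-4-ol.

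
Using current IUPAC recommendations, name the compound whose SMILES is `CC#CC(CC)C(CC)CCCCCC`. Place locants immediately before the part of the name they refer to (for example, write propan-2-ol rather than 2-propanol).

The longest chain bearing the multiple bond is 11 carbons long (undecane).
A C≡C triple bond in the chain gives the infix -yne-.
Choose the numbering such that numbering from this end puts the triple bond at C-2 rather than C-9.
With this numbering: the triple bond between C-2 and C-3; ethyl groups at C-4 and C-5.
The name is 4,5-diethylundec-2-yne.

4,5-diethylundec-2-yne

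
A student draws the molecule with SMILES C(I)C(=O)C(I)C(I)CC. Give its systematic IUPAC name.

1,3,4-triiodohexan-2-one

Counting along the main chain through the carbonyl gives 6 carbons: the parent is hexane.
A ketone (C=O on an internal carbon) is the principal characteristic group, giving the suffix -one.
The numbering direction is chosen so that numbering from this end puts the carbonyl group at C-2 rather than C-5.
That gives the carbonyl at C-2; iodo groups at C-1 and C-3 and C-4.
The name is 1,3,4-triiodohexan-2-one.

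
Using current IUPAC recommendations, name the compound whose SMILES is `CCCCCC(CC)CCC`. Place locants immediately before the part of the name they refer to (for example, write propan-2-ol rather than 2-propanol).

4-ethylnonane

The longest carbon chain is 9 atoms: the parent is nonane.
The numbering direction is chosen so that the substituent locant set {4} is lower than {6} at the first point of difference.
That gives an ethyl group at C-4.
Assembling the pieces gives 4-ethylnonane.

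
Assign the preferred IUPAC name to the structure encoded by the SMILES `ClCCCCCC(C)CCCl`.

The longest continuous carbon chain has 8 atoms, so the parent hydride is octane.
The numbering direction is chosen so that the substituent locant set {1,3,8} is lower than {1,6,8} at the first point of difference.
That gives chloro groups at C-1 and C-8; a methyl group at C-3.
The substituents are ordered alphabetically, ignoring any di-/tri- multipliers.
The name is 1,8-dichloro-3-methyloctane.

1,8-dichloro-3-methyloctane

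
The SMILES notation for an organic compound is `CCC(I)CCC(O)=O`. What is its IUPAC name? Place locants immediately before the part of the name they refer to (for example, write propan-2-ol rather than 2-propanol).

4-iodohexanoic acid

Counting along the main chain through the –COOH group gives 6 carbons: the parent is hexane.
A carboxylic acid (terminal –COOH) is the principal characteristic group, giving the suffix -oic acid.
Number the chain so that the carboxylic acid carbon is C-1 by definition.
That gives an iodo group at C-4.
Assembling the pieces gives 4-iodohexanoic acid.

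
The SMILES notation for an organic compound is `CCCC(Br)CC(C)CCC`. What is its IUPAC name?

The longest continuous carbon chain has 9 atoms, so the parent hydride is nonane.
Choose the numbering such that the locant sets are identical either way, so the alphabetically earlier bromo substituent takes the lower locant (4 rather than 6).
That gives a bromo group at C-4; a methyl group at C-6.
The substituents are ordered alphabetically, ignoring any di-/tri- multipliers.
Putting it together: 4-bromo-6-methylnonane.

4-bromo-6-methylnonane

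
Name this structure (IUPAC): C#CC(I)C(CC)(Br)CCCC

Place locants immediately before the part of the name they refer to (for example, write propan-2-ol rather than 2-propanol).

The longest carbon chain that includes the multiple bond has 8 carbons, so the parent hydride is octane.
There is one C≡C triple bond, indicated by the ending -yne.
Number the chain so that numbering from this end puts the triple bond at C-1 rather than C-7.
That gives the triple bond between C-1 and C-2; a bromo group at C-4; an ethyl group at C-4; an iodo group at C-3.
The substituents are ordered alphabetically, ignoring any di-/tri- multipliers.
The name is 4-bromo-4-ethyl-3-iodooct-1-yne.

4-bromo-4-ethyl-3-iodooct-1-yne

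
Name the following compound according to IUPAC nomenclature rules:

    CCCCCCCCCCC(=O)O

undecanoic acid

The longest chain bearing the –COOH group is 11 carbons long (undecane).
The principal characteristic group is a carboxylic acid (terminal –COOH), named with the suffix -oic acid.
The numbering direction is chosen so that the carboxylic acid carbon is C-1 by definition.
Assembling the pieces gives undecanoic acid.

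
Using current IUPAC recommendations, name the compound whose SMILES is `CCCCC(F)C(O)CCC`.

5-fluorononan-4-ol

Counting along the main chain through the –OH group gives 9 carbons: the parent is nonane.
The principal characteristic group is an alcohol (–OH), named with the suffix -ol.
The numbering direction is chosen so that numbering from this end puts the hydroxyl group at C-4 rather than C-6.
This places the hydroxyl at C-4; a fluoro group at C-5.
The name is 5-fluorononan-4-ol.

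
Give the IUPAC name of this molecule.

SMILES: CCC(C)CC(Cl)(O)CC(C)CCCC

5-chloro-3,7-dimethylundecan-5-ol

Counting along the main chain through the –OH group gives 11 carbons: the parent is undecane.
The principal characteristic group is an alcohol (–OH), named with the suffix -ol.
The numbering direction is chosen so that numbering from this end puts the hydroxyl group at C-5 rather than C-7.
That gives the hydroxyl at C-5; a chloro group at C-5; methyl groups at C-3 and C-7.
The substituents are ordered alphabetically, ignoring any di-/tri- multipliers.
Assembling the pieces gives 5-chloro-3,7-dimethylundecan-5-ol.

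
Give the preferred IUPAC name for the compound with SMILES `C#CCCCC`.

Counting along the main chain through the multiple bond gives 6 carbons: the parent is hexane.
A C≡C triple bond in the chain gives the infix -yne-.
The numbering direction is chosen so that numbering from this end puts the triple bond at C-1 rather than C-5.
With this numbering: the triple bond between C-1 and C-2.
Assembling the pieces gives hex-1-yne.

hex-1-yne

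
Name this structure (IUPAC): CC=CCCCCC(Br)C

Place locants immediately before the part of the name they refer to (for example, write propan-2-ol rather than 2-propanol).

8-bromonon-2-ene

The longest carbon chain that includes the multiple bond has 9 carbons, so the parent hydride is nonane.
A C=C double bond in the chain gives the infix -ene-.
Number the chain so that numbering from this end puts the double bond at C-2 rather than C-7.
That gives the double bond between C-2 and C-3; a bromo group at C-8.
Putting it together: 8-bromonon-2-ene.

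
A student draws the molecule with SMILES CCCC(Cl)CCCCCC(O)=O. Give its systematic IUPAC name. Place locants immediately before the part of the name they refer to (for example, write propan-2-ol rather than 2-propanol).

7-chlorodecanoic acid

The longest carbon chain that includes the –COOH group has 10 carbons, so the parent hydride is decane.
A carboxylic acid (terminal –COOH) is the principal characteristic group, giving the suffix -oic acid.
Choose the numbering such that the carboxylic acid carbon is C-1 by definition.
With this numbering: a chloro group at C-7.
Putting it together: 7-chlorodecanoic acid.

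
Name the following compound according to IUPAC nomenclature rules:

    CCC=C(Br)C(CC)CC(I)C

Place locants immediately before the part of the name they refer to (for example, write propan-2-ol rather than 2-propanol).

4-bromo-5-ethyl-7-iodooct-3-ene

The longest chain bearing the multiple bond is 8 carbons long (octane).
The chain contains a C=C double bond, so the unsaturation ending is -ene.
Choose the numbering such that numbering from this end puts the double bond at C-3 rather than C-5.
With this numbering: the double bond between C-3 and C-4; a bromo group at C-4; an ethyl group at C-5; an iodo group at C-7.
The substituents are ordered alphabetically, ignoring any di-/tri- multipliers.
The name is 4-bromo-5-ethyl-7-iodooct-3-ene.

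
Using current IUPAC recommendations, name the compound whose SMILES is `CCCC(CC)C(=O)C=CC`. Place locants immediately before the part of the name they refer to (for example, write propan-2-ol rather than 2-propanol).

5-ethyloct-2-en-4-one

The longest chain bearing the carbonyl and the multiple bond is 8 carbons long (octane).
The principal characteristic group is a ketone (C=O on an internal carbon), named with the suffix -one.
The chain contains a C=C double bond, so the unsaturation ending is -ene.
Choose the numbering such that numbering from this end puts the carbonyl group at C-4 rather than C-5.
This places the carbonyl at C-4; the double bond between C-2 and C-3; an ethyl group at C-5.
Putting it together: 5-ethyloct-2-en-4-one.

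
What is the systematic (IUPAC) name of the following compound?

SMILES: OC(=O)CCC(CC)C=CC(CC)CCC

4,7-diethyldec-5-enoic acid

Counting along the main chain through the –COOH group and the multiple bond gives 10 carbons: the parent is decane.
The principal characteristic group is a carboxylic acid (terminal –COOH), named with the suffix -oic acid.
There is one C=C double bond, indicated by the ending -ene.
Number the chain so that the carboxylic acid carbon is C-1 by definition.
This places the double bond between C-5 and C-6; ethyl groups at C-4 and C-7.
Assembling the pieces gives 4,7-diethyldec-5-enoic acid.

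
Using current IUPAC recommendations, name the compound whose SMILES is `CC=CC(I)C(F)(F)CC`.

Counting along the main chain through the multiple bond gives 7 carbons: the parent is heptane.
The chain contains a C=C double bond, so the unsaturation ending is -ene.
The numbering direction is chosen so that numbering from this end puts the double bond at C-2 rather than C-5.
With this numbering: the double bond between C-2 and C-3; two fluoro groups at C-5; an iodo group at C-4.
The substituents are ordered alphabetically, ignoring any di-/tri- multipliers.
Putting it together: 5,5-difluoro-4-iodohept-2-ene.

5,5-difluoro-4-iodohept-2-ene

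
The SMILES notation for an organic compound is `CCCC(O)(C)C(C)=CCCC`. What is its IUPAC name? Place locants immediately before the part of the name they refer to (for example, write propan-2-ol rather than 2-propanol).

Counting along the main chain through the –OH group and the multiple bond gives 9 carbons: the parent is nonane.
The principal characteristic group is an alcohol (–OH), named with the suffix -ol.
There is one C=C double bond, indicated by the ending -ene.
The numbering direction is chosen so that numbering from this end puts the hydroxyl group at C-4 rather than C-6.
With this numbering: the hydroxyl at C-4; the double bond between C-5 and C-6; methyl groups at C-4 and C-5.
The name is 4,5-dimethylnon-5-en-4-ol.

4,5-dimethylnon-5-en-4-ol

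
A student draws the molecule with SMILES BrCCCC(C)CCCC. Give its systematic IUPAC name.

The longest continuous carbon chain has 8 atoms, so the parent hydride is octane.
Choose the numbering such that the substituent locant set {1,4} is lower than {5,8} at the first point of difference.
That gives a bromo group at C-1; a methyl group at C-4.
Substituent prefixes are cited in alphabetical order (multiplying prefixes like di-/tri- are ignored for ordering).
Assembling the pieces gives 1-bromo-4-methyloctane.

1-bromo-4-methyloctane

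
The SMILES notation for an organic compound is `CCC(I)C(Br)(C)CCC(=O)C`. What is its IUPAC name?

Counting along the main chain through the carbonyl gives 8 carbons: the parent is octane.
The principal characteristic group is a ketone (C=O on an internal carbon), named with the suffix -one.
The numbering direction is chosen so that numbering from this end puts the carbonyl group at C-2 rather than C-7.
That gives the carbonyl at C-2; a bromo group at C-5; an iodo group at C-6; a methyl group at C-5.
The substituents are ordered alphabetically, ignoring any di-/tri- multipliers.
The name is 5-bromo-6-iodo-5-methyloctan-2-one.

5-bromo-6-iodo-5-methyloctan-2-one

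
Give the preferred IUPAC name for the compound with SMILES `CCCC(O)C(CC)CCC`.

5-ethyloctan-4-ol

The longest chain bearing the –OH group is 8 carbons long (octane).
The principal characteristic group is an alcohol (–OH), named with the suffix -ol.
Number the chain so that numbering from this end puts the hydroxyl group at C-4 rather than C-5.
That gives the hydroxyl at C-4; an ethyl group at C-5.
The name is 5-ethyloctan-4-ol.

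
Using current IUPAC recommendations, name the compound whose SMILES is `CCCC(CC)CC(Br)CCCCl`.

4-bromo-1-chloro-6-ethylnonane

The parent chain contains 9 carbons (nonane).
The numbering direction is chosen so that the substituent locant set {1,4,6} is lower than {4,6,9} at the first point of difference.
With this numbering: a bromo group at C-4; a chloro group at C-1; an ethyl group at C-6.
Prefixes are listed alphabetically: bromo, chloro, ethyl.
The name is 4-bromo-1-chloro-6-ethylnonane.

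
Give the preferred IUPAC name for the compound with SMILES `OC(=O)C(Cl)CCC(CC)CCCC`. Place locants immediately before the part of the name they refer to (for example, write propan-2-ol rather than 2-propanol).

2-chloro-5-ethylnonanoic acid

The longest carbon chain that includes the –COOH group has 9 carbons, so the parent hydride is nonane.
The principal characteristic group is a carboxylic acid (terminal –COOH), named with the suffix -oic acid.
The numbering direction is chosen so that the carboxylic acid carbon is C-1 by definition.
That gives a chloro group at C-2; an ethyl group at C-5.
Prefixes are listed alphabetically: chloro, ethyl.
Putting it together: 2-chloro-5-ethylnonanoic acid.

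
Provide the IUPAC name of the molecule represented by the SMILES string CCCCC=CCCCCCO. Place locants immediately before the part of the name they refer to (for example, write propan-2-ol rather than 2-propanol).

undec-6-en-1-ol

Counting along the main chain through the –OH group and the multiple bond gives 11 carbons: the parent is undecane.
The highest-priority functional group is an alcohol (–OH), so the name ends in -ol.
A C=C double bond in the chain gives the infix -ene-.
The numbering direction is chosen so that numbering from this end puts the hydroxyl group at C-1 rather than C-11.
That gives the hydroxyl at C-1; the double bond between C-6 and C-7.
Assembling the pieces gives undec-6-en-1-ol.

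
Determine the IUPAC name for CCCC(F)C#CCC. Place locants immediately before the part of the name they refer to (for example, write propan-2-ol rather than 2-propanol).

5-fluorooct-3-yne

Counting along the main chain through the multiple bond gives 8 carbons: the parent is octane.
The chain contains a C≡C triple bond, so the unsaturation ending is -yne.
Choose the numbering such that numbering from this end puts the triple bond at C-3 rather than C-5.
That gives the triple bond between C-3 and C-4; a fluoro group at C-5.
Assembling the pieces gives 5-fluorooct-3-yne.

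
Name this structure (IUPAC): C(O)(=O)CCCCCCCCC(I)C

10-iodoundecanoic acid

The longest carbon chain that includes the –COOH group has 11 carbons, so the parent hydride is undecane.
A carboxylic acid (terminal –COOH) is the principal characteristic group, giving the suffix -oic acid.
Number the chain so that the carboxylic acid carbon is C-1 by definition.
With this numbering: an iodo group at C-10.
The name is 10-iodoundecanoic acid.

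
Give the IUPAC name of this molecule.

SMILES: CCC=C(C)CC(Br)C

6-bromo-4-methylhept-3-ene

The longest carbon chain that includes the multiple bond has 7 carbons, so the parent hydride is heptane.
The chain contains a C=C double bond, so the unsaturation ending is -ene.
Choose the numbering such that numbering from this end puts the double bond at C-3 rather than C-4.
This places the double bond between C-3 and C-4; a bromo group at C-6; a methyl group at C-4.
Prefixes are listed alphabetically: bromo, methyl.
The name is 6-bromo-4-methylhept-3-ene.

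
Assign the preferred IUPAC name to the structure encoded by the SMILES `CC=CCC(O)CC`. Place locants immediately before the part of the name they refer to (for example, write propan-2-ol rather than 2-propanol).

The longest chain bearing the –OH group and the multiple bond is 7 carbons long (heptane).
The principal characteristic group is an alcohol (–OH), named with the suffix -ol.
There is one C=C double bond, indicated by the ending -ene.
Choose the numbering such that numbering from this end puts the hydroxyl group at C-3 rather than C-5.
This places the hydroxyl at C-3; the double bond between C-5 and C-6.
The name is hept-5-en-3-ol.

hept-5-en-3-ol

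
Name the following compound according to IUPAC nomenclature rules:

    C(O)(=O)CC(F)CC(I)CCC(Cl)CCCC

The longest chain bearing the –COOH group is 12 carbons long (dodecane).
The highest-priority functional group is a carboxylic acid (terminal –COOH), so the name ends in -oic acid.
The numbering direction is chosen so that the carboxylic acid carbon is C-1 by definition.
With this numbering: a chloro group at C-8; a fluoro group at C-3; an iodo group at C-5.
The substituents are ordered alphabetically, ignoring any di-/tri- multipliers.
Putting it together: 8-chloro-3-fluoro-5-iodododecanoic acid.

8-chloro-3-fluoro-5-iodododecanoic acid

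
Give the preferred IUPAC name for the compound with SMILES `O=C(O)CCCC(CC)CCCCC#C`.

The longest carbon chain that includes the –COOH group and the multiple bond has 11 carbons, so the parent hydride is undecane.
A carboxylic acid (terminal –COOH) is the principal characteristic group, giving the suffix -oic acid.
There is one C≡C triple bond, indicated by the ending -yne.
Choose the numbering such that the carboxylic acid carbon is C-1 by definition.
This places the triple bond between C-10 and C-11; an ethyl group at C-5.
The name is 5-ethylundec-10-ynoic acid.

5-ethylundec-10-ynoic acid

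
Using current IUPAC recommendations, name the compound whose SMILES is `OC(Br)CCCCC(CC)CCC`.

Counting along the main chain through the –OH group gives 9 carbons: the parent is nonane.
The principal characteristic group is an alcohol (–OH), named with the suffix -ol.
Choose the numbering such that numbering from this end puts the hydroxyl group at C-1 rather than C-9.
That gives the hydroxyl at C-1; a bromo group at C-1; an ethyl group at C-6.
Substituent prefixes are cited in alphabetical order (multiplying prefixes like di-/tri- are ignored for ordering).
The name is 1-bromo-6-ethylnonan-1-ol.

1-bromo-6-ethylnonan-1-ol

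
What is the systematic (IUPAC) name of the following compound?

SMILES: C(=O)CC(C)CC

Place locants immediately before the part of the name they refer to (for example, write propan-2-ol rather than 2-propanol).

3-methylpentanal

The longest carbon chain that includes the –CHO group has 5 carbons, so the parent hydride is pentane.
An aldehyde (terminal –CHO) is the principal characteristic group, giving the suffix -al.
Choose the numbering such that the aldehyde carbon is C-1 by definition.
With this numbering: a methyl group at C-3.
Putting it together: 3-methylpentanal.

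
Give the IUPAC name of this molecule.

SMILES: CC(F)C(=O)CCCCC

2-fluorooctan-3-one

The longest carbon chain that includes the carbonyl has 8 carbons, so the parent hydride is octane.
The highest-priority functional group is a ketone (C=O on an internal carbon), so the name ends in -one.
Choose the numbering such that numbering from this end puts the carbonyl group at C-3 rather than C-6.
With this numbering: the carbonyl at C-3; a fluoro group at C-2.
Assembling the pieces gives 2-fluorooctan-3-one.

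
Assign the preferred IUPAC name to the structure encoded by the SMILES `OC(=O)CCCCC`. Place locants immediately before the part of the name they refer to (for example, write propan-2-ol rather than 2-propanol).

hexanoic acid

Counting along the main chain through the –COOH group gives 6 carbons: the parent is hexane.
A carboxylic acid (terminal –COOH) is the principal characteristic group, giving the suffix -oic acid.
Choose the numbering such that the carboxylic acid carbon is C-1 by definition.
The name is hexanoic acid.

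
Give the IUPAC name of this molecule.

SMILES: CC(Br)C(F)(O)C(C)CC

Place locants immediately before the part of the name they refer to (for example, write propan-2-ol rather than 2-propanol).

2-bromo-3-fluoro-4-methylhexan-3-ol

The longest chain bearing the –OH group is 6 carbons long (hexane).
The highest-priority functional group is an alcohol (–OH), so the name ends in -ol.
Number the chain so that numbering from this end puts the hydroxyl group at C-3 rather than C-4.
That gives the hydroxyl at C-3; a bromo group at C-2; a fluoro group at C-3; a methyl group at C-4.
Substituent prefixes are cited in alphabetical order (multiplying prefixes like di-/tri- are ignored for ordering).
Putting it together: 2-bromo-3-fluoro-4-methylhexan-3-ol.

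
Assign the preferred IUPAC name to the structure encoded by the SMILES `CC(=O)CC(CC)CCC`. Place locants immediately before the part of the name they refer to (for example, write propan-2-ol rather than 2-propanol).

4-ethylheptan-2-one

Counting along the main chain through the carbonyl gives 7 carbons: the parent is heptane.
The highest-priority functional group is a ketone (C=O on an internal carbon), so the name ends in -one.
Number the chain so that numbering from this end puts the carbonyl group at C-2 rather than C-6.
That gives the carbonyl at C-2; an ethyl group at C-4.
Putting it together: 4-ethylheptan-2-one.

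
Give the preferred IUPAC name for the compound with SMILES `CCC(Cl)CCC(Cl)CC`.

3,6-dichlorooctane

The longest carbon chain is 8 atoms: the parent is octane.
Numbering from either end gives identical locants here.
With this numbering: chloro groups at C-3 and C-6.
Putting it together: 3,6-dichlorooctane.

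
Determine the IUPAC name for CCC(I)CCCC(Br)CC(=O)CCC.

6-bromo-10-iodododecan-4-one

Counting along the main chain through the carbonyl gives 12 carbons: the parent is dodecane.
The highest-priority functional group is a ketone (C=O on an internal carbon), so the name ends in -one.
Choose the numbering such that numbering from this end puts the carbonyl group at C-4 rather than C-9.
With this numbering: the carbonyl at C-4; a bromo group at C-6; an iodo group at C-10.
The substituents are ordered alphabetically, ignoring any di-/tri- multipliers.
Putting it together: 6-bromo-10-iodododecan-4-one.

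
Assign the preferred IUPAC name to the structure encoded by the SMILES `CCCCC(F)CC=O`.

3-fluoroheptanal

The longest chain bearing the –CHO group is 7 carbons long (heptane).
An aldehyde (terminal –CHO) is the principal characteristic group, giving the suffix -al.
The numbering direction is chosen so that the aldehyde carbon is C-1 by definition.
That gives a fluoro group at C-3.
Putting it together: 3-fluoroheptanal.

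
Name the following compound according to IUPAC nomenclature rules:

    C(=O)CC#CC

pent-3-ynal

Counting along the main chain through the –CHO group and the multiple bond gives 5 carbons: the parent is pentane.
An aldehyde (terminal –CHO) is the principal characteristic group, giving the suffix -al.
There is one C≡C triple bond, indicated by the ending -yne.
Choose the numbering such that the aldehyde carbon is C-1 by definition.
This places the triple bond between C-3 and C-4.
The name is pent-3-ynal.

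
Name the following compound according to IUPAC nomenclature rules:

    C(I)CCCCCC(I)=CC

The longest chain bearing the multiple bond is 9 carbons long (nonane).
There is one C=C double bond, indicated by the ending -ene.
Choose the numbering such that numbering from this end puts the double bond at C-2 rather than C-7.
This places the double bond between C-2 and C-3; iodo groups at C-3 and C-9.
Putting it together: 3,9-diiodonon-2-ene.

3,9-diiodonon-2-ene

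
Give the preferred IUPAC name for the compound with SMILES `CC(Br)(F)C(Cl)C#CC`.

5-bromo-4-chloro-5-fluorohex-2-yne

Counting along the main chain through the multiple bond gives 6 carbons: the parent is hexane.
A C≡C triple bond in the chain gives the infix -yne-.
The numbering direction is chosen so that numbering from this end puts the triple bond at C-2 rather than C-4.
This places the triple bond between C-2 and C-3; a bromo group at C-5; a chloro group at C-4; a fluoro group at C-5.
Prefixes are listed alphabetically: bromo, chloro, fluoro.
Assembling the pieces gives 5-bromo-4-chloro-5-fluorohex-2-yne.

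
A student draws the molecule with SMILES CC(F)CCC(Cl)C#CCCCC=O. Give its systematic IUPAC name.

The longest carbon chain that includes the –CHO group and the multiple bond has 11 carbons, so the parent hydride is undecane.
The highest-priority functional group is an aldehyde (terminal –CHO), so the name ends in -al.
There is one C≡C triple bond, indicated by the ending -yne.
The numbering direction is chosen so that the aldehyde carbon is C-1 by definition.
With this numbering: the triple bond between C-5 and C-6; a chloro group at C-7; a fluoro group at C-10.
The substituents are ordered alphabetically, ignoring any di-/tri- multipliers.
Putting it together: 7-chloro-10-fluoroundec-5-ynal.

7-chloro-10-fluoroundec-5-ynal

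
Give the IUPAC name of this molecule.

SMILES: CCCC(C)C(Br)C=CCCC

6-bromo-7-methyldec-4-ene

Counting along the main chain through the multiple bond gives 10 carbons: the parent is decane.
The chain contains a C=C double bond, so the unsaturation ending is -ene.
Choose the numbering such that numbering from this end puts the double bond at C-4 rather than C-6.
That gives the double bond between C-4 and C-5; a bromo group at C-6; a methyl group at C-7.
The substituents are ordered alphabetically, ignoring any di-/tri- multipliers.
The name is 6-bromo-7-methyldec-4-ene.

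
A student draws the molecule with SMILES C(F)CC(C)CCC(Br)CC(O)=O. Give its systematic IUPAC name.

The longest chain bearing the –COOH group is 8 carbons long (octane).
The principal characteristic group is a carboxylic acid (terminal –COOH), named with the suffix -oic acid.
The numbering direction is chosen so that the carboxylic acid carbon is C-1 by definition.
With this numbering: a bromo group at C-3; a fluoro group at C-8; a methyl group at C-6.
Substituent prefixes are cited in alphabetical order (multiplying prefixes like di-/tri- are ignored for ordering).
Putting it together: 3-bromo-8-fluoro-6-methyloctanoic acid.

3-bromo-8-fluoro-6-methyloctanoic acid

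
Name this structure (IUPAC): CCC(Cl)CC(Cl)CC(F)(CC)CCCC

3,5-dichloro-7-ethyl-7-fluoroundecane

The longest carbon chain is 11 atoms: the parent is undecane.
The numbering direction is chosen so that the substituent locant set {3,5,7,7} is lower than {5,5,7,9} at the first point of difference.
This places chloro groups at C-3 and C-5; an ethyl group at C-7; a fluoro group at C-7.
Substituent prefixes are cited in alphabetical order (multiplying prefixes like di-/tri- are ignored for ordering).
Assembling the pieces gives 3,5-dichloro-7-ethyl-7-fluoroundecane.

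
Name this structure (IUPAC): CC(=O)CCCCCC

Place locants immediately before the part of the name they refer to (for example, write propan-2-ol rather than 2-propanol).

octan-2-one

The longest carbon chain that includes the carbonyl has 8 carbons, so the parent hydride is octane.
The principal characteristic group is a ketone (C=O on an internal carbon), named with the suffix -one.
Number the chain so that numbering from this end puts the carbonyl group at C-2 rather than C-7.
This places the carbonyl at C-2.
Assembling the pieces gives octan-2-one.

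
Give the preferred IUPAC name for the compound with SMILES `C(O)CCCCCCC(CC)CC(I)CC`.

The longest carbon chain that includes the –OH group has 12 carbons, so the parent hydride is dodecane.
The principal characteristic group is an alcohol (–OH), named with the suffix -ol.
The numbering direction is chosen so that numbering from this end puts the hydroxyl group at C-1 rather than C-12.
With this numbering: the hydroxyl at C-1; an ethyl group at C-8; an iodo group at C-10.
Prefixes are listed alphabetically: ethyl, iodo.
Assembling the pieces gives 8-ethyl-10-iodododecan-1-ol.

8-ethyl-10-iodododecan-1-ol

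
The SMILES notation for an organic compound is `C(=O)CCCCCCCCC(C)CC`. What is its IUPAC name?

10-methyldodecanal

The longest chain bearing the –CHO group is 12 carbons long (dodecane).
The principal characteristic group is an aldehyde (terminal –CHO), named with the suffix -al.
Number the chain so that the aldehyde carbon is C-1 by definition.
With this numbering: a methyl group at C-10.
Assembling the pieces gives 10-methyldodecanal.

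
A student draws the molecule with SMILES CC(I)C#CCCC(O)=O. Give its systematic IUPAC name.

6-iodohept-4-ynoic acid

The longest carbon chain that includes the –COOH group and the multiple bond has 7 carbons, so the parent hydride is heptane.
The principal characteristic group is a carboxylic acid (terminal –COOH), named with the suffix -oic acid.
There is one C≡C triple bond, indicated by the ending -yne.
Number the chain so that the carboxylic acid carbon is C-1 by definition.
That gives the triple bond between C-4 and C-5; an iodo group at C-6.
The name is 6-iodohept-4-ynoic acid.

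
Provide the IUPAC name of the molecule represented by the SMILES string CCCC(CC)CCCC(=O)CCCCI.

Counting along the main chain through the carbonyl gives 12 carbons: the parent is dodecane.
A ketone (C=O on an internal carbon) is the principal characteristic group, giving the suffix -one.
Choose the numbering such that numbering from this end puts the carbonyl group at C-5 rather than C-8.
This places the carbonyl at C-5; an ethyl group at C-9; an iodo group at C-1.
Substituent prefixes are cited in alphabetical order (multiplying prefixes like di-/tri- are ignored for ordering).
The name is 9-ethyl-1-iodododecan-5-one.

9-ethyl-1-iodododecan-5-one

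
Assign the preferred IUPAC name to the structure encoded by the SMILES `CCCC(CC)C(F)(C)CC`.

The parent chain contains 7 carbons (heptane).
The numbering direction is chosen so that the substituent locant set {3,3,4} is lower than {4,5,5} at the first point of difference.
This places an ethyl group at C-4; a fluoro group at C-3; a methyl group at C-3.
The substituents are ordered alphabetically, ignoring any di-/tri- multipliers.
Putting it together: 4-ethyl-3-fluoro-3-methylheptane.

4-ethyl-3-fluoro-3-methylheptane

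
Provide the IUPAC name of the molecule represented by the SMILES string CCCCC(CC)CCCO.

The longest chain bearing the –OH group is 8 carbons long (octane).
The principal characteristic group is an alcohol (–OH), named with the suffix -ol.
Number the chain so that numbering from this end puts the hydroxyl group at C-1 rather than C-8.
That gives the hydroxyl at C-1; an ethyl group at C-4.
Putting it together: 4-ethyloctan-1-ol.

4-ethyloctan-1-ol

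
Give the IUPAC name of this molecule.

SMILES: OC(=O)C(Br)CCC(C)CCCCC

2-bromo-5-methyldecanoic acid

The longest carbon chain that includes the –COOH group has 10 carbons, so the parent hydride is decane.
The principal characteristic group is a carboxylic acid (terminal –COOH), named with the suffix -oic acid.
Choose the numbering such that the carboxylic acid carbon is C-1 by definition.
With this numbering: a bromo group at C-2; a methyl group at C-5.
Prefixes are listed alphabetically: bromo, methyl.
Putting it together: 2-bromo-5-methyldecanoic acid.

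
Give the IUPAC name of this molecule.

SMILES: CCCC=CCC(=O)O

hept-3-enoic acid

The longest carbon chain that includes the –COOH group and the multiple bond has 7 carbons, so the parent hydride is heptane.
The highest-priority functional group is a carboxylic acid (terminal –COOH), so the name ends in -oic acid.
There is one C=C double bond, indicated by the ending -ene.
Number the chain so that the carboxylic acid carbon is C-1 by definition.
That gives the double bond between C-3 and C-4.
The name is hept-3-enoic acid.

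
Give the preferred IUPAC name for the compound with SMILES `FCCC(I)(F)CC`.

The longest continuous carbon chain has 5 atoms, so the parent hydride is pentane.
Choose the numbering such that the substituent locant set {1,3,3} is lower than {3,3,5} at the first point of difference.
With this numbering: fluoro groups at C-1 and C-3; an iodo group at C-3.
Substituent prefixes are cited in alphabetical order (multiplying prefixes like di-/tri- are ignored for ordering).
The name is 1,3-difluoro-3-iodopentane.

1,3-difluoro-3-iodopentane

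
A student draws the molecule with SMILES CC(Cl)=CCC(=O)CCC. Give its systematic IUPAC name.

The longest carbon chain that includes the carbonyl and the multiple bond has 8 carbons, so the parent hydride is octane.
A ketone (C=O on an internal carbon) is the principal characteristic group, giving the suffix -one.
A C=C double bond in the chain gives the infix -ene-.
Number the chain so that numbering from this end puts the carbonyl group at C-4 rather than C-5.
That gives the carbonyl at C-4; the double bond between C-6 and C-7; a chloro group at C-7.
Putting it together: 7-chlorooct-6-en-4-one.

7-chlorooct-6-en-4-one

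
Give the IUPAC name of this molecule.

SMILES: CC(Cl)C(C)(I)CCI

4-chloro-1,3-diiodo-3-methylpentane

The longest carbon chain is 5 atoms: the parent is pentane.
Number the chain so that the substituent locant set {1,3,3,4} is lower than {2,3,3,5} at the first point of difference.
This places a chloro group at C-4; iodo groups at C-1 and C-3; a methyl group at C-3.
Prefixes are listed alphabetically: chloro, iodo, methyl.
The name is 4-chloro-1,3-diiodo-3-methylpentane.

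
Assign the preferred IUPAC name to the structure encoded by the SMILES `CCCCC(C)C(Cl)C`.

The parent chain contains 7 carbons (heptane).
Number the chain so that the substituent locant set {2,3} is lower than {5,6} at the first point of difference.
This places a chloro group at C-2; a methyl group at C-3.
Prefixes are listed alphabetically: chloro, methyl.
Assembling the pieces gives 2-chloro-3-methylheptane.

2-chloro-3-methylheptane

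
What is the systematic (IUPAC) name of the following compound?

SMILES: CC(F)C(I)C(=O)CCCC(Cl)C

8-chloro-2-fluoro-3-iodononan-4-one

The longest chain bearing the carbonyl is 9 carbons long (nonane).
A ketone (C=O on an internal carbon) is the principal characteristic group, giving the suffix -one.
The numbering direction is chosen so that numbering from this end puts the carbonyl group at C-4 rather than C-6.
That gives the carbonyl at C-4; a chloro group at C-8; a fluoro group at C-2; an iodo group at C-3.
Prefixes are listed alphabetically: chloro, fluoro, iodo.
The name is 8-chloro-2-fluoro-3-iodononan-4-one.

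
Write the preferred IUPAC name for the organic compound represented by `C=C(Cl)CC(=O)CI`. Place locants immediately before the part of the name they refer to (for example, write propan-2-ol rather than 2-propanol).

4-chloro-1-iodopent-4-en-2-one

The longest carbon chain that includes the carbonyl and the multiple bond has 5 carbons, so the parent hydride is pentane.
The highest-priority functional group is a ketone (C=O on an internal carbon), so the name ends in -one.
The chain contains a C=C double bond, so the unsaturation ending is -ene.
Number the chain so that numbering from this end puts the carbonyl group at C-2 rather than C-4.
This places the carbonyl at C-2; the double bond between C-4 and C-5; a chloro group at C-4; an iodo group at C-1.
The substituents are ordered alphabetically, ignoring any di-/tri- multipliers.
Putting it together: 4-chloro-1-iodopent-4-en-2-one.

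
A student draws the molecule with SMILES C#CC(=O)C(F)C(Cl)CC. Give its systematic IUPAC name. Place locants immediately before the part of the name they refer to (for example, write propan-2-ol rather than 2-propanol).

Counting along the main chain through the carbonyl and the multiple bond gives 7 carbons: the parent is heptane.
A ketone (C=O on an internal carbon) is the principal characteristic group, giving the suffix -one.
The chain contains a C≡C triple bond, so the unsaturation ending is -yne.
Choose the numbering such that numbering from this end puts the carbonyl group at C-3 rather than C-5.
That gives the carbonyl at C-3; the triple bond between C-1 and C-2; a chloro group at C-5; a fluoro group at C-4.
Prefixes are listed alphabetically: chloro, fluoro.
Putting it together: 5-chloro-4-fluorohept-1-yn-3-one.

5-chloro-4-fluorohept-1-yn-3-one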